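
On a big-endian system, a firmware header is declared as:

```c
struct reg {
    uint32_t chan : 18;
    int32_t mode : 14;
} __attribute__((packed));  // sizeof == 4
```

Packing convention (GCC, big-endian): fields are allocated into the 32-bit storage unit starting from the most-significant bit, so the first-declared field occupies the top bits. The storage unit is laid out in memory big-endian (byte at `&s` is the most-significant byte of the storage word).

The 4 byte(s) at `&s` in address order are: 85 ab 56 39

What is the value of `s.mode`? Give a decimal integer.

5689

[0]=0x85 [1]=0xab [2]=0x56 [3]=0x39 (big-endian) → word 0x85ab5639
chan [14+:18] = (word>>14) & 0x3ffff = 136877
mode [0+:14] = (word>>0) & 0x3fff = 5689  ←
mode signed 14b, MSB=0: value = 5689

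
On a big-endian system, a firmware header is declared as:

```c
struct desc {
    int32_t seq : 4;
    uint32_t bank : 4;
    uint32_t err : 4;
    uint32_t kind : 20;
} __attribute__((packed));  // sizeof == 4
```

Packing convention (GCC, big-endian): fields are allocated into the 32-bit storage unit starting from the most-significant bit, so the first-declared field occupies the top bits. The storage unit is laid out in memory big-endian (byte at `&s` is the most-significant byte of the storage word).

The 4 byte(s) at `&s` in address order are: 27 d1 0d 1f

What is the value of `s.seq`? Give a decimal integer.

2

[0]=0x27 [1]=0xd1 [2]=0x0d [3]=0x1f (big-endian) → word 0x27d10d1f
seq:4 @ bit 28 → (0x27d10d1f>>28)&0xf = 0x2  ←
bank:4 @ bit 24 → (0x27d10d1f>>24)&0xf = 0x7
err:4 @ bit 20 → (0x27d10d1f>>20)&0xf = 0xd
kind:20 @ bit 0 → (0x27d10d1f>>0)&0xfffff = 0x10d1f
seq signed 4b, MSB=0: value = 2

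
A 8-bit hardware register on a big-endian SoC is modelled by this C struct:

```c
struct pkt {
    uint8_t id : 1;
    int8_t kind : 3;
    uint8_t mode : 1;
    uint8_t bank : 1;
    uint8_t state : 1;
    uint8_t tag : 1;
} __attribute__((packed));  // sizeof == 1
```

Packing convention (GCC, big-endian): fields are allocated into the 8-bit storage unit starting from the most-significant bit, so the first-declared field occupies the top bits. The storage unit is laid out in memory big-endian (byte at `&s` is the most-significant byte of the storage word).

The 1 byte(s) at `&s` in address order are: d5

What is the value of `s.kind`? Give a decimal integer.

[0]=0xd5 (big-endian) → word 0xd5
id:1 @ bit 7 → (0xd5>>7)&0x1 = 0x1
kind:3 @ bit 4 → (0xd5>>4)&0x7 = 0x5  ←
mode:1 @ bit 3 → (0xd5>>3)&0x1 = 0x0
bank:1 @ bit 2 → (0xd5>>2)&0x1 = 0x1
state:1 @ bit 1 → (0xd5>>1)&0x1 = 0x0
tag:1 @ bit 0 → (0xd5>>0)&0x1 = 0x1
kind signed 3b, MSB=1: 5 - 8 = -3

-3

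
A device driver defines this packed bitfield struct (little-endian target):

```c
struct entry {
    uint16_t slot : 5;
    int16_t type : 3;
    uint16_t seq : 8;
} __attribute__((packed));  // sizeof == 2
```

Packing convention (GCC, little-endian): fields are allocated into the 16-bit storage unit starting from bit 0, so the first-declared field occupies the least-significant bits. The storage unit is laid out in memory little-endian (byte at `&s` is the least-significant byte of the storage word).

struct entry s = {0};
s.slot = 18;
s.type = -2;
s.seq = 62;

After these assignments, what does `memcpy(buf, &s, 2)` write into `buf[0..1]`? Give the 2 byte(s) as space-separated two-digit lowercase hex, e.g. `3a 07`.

d2 3e

slot (5b) val=18 bits=0x12 at bit 0: 0x0012
type (3b) val=-2 bits=0x6 at bit 5: 0x00d2
seq (8b) val=62 bits=0x3e at bit 8: 0x3ed2
word = 0x3ed2 → little-endian bytes:
  [0]=0xd2  [1]=0x3e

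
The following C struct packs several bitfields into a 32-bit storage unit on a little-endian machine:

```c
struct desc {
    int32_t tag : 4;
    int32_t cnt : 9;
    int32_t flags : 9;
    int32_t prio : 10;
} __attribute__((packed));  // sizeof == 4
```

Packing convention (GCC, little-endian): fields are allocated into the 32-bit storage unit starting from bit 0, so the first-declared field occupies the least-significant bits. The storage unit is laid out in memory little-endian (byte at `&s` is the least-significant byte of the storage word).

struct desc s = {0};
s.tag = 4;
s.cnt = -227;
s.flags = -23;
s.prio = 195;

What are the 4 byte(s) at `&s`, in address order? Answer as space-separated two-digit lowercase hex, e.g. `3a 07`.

tag:4 = 4 → 0x4 << 0 → word 0x00000004
cnt:9 = -227 → 0x11d << 4 → word 0x000011d4
flags:9 = -23 → 0x1e9 << 13 → word 0x003d31d4
prio:10 = 195 → 0xc3 << 22 → word 0x30fd31d4
word = 0x30fd31d4 → little-endian bytes:
  [0]=0xd4  [1]=0x31  [2]=0xfd  [3]=0x30

d4 31 fd 30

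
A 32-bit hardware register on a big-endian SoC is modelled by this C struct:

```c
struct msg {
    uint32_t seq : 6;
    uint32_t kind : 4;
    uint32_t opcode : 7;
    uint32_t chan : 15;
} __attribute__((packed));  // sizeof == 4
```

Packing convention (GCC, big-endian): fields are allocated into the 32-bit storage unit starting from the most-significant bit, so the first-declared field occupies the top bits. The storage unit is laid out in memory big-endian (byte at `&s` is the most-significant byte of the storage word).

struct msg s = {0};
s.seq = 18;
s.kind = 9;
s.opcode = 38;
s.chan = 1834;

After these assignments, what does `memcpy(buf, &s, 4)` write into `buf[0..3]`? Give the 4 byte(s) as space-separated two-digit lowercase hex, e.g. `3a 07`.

4a 53 07 2a

[26+:6] seq=18 & 0x3f = 0x12; word=0x48000000
[22+:4] kind=9 & 0xf = 0x9; word=0x4a400000
[15+:7] opcode=38 & 0x7f = 0x26; word=0x4a530000
[0+:15] chan=1834 & 0x7fff = 0x72a; word=0x4a53072a
word = 0x4a53072a → big-endian bytes:
  [0]=0x4a  [1]=0x53  [2]=0x07  [3]=0x2a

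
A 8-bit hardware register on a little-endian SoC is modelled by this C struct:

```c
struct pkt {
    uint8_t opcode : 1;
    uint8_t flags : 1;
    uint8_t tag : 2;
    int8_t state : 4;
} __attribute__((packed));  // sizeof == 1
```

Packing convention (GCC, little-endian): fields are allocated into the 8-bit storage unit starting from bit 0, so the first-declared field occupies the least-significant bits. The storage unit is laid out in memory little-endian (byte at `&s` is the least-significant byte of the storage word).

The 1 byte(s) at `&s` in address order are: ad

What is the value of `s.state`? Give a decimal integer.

-6

[0]=0xad (little-endian) → word 0xad
opcode [0+:1] = (word>>0) & 0x1 = 1
flags [1+:1] = (word>>1) & 0x1 = 0
tag [2+:2] = (word>>2) & 0x3 = 3
state [4+:4] = (word>>4) & 0xf = 10  ←
state signed 4b, MSB=1: 10 - 16 = -6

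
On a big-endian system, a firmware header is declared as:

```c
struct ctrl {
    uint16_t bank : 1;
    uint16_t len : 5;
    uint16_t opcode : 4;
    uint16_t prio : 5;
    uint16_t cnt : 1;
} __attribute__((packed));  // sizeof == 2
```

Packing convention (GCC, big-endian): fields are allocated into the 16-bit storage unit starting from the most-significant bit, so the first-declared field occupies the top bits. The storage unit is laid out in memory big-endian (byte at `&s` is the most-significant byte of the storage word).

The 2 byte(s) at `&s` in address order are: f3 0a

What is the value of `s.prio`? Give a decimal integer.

5

[0]=0xf3 [1]=0x0a (big-endian) → word 0xf30a
bank [15+:1] = (word>>15) & 0x1 = 1
len [10+:5] = (word>>10) & 0x1f = 28
opcode [6+:4] = (word>>6) & 0xf = 12
prio [1+:5] = (word>>1) & 0x1f = 5  ←
cnt [0+:1] = (word>>0) & 0x1 = 0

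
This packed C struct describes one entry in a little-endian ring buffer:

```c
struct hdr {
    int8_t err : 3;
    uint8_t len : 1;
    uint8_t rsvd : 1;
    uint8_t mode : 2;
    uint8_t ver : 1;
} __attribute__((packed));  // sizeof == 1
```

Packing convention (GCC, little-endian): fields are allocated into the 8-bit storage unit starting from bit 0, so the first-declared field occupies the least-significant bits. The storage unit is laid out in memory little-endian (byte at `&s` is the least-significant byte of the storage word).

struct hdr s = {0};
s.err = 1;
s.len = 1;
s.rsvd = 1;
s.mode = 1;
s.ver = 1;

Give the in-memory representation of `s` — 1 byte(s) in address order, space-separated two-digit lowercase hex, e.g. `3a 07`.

b9

err (3b) val=1 bits=0x1 at bit 0: 0x01
len (1b) val=1 bits=0x1 at bit 3: 0x09
rsvd (1b) val=1 bits=0x1 at bit 4: 0x19
mode (2b) val=1 bits=0x1 at bit 5: 0x39
ver (1b) val=1 bits=0x1 at bit 7: 0xb9
word = 0xb9 → little-endian bytes:
  [0]=0xb9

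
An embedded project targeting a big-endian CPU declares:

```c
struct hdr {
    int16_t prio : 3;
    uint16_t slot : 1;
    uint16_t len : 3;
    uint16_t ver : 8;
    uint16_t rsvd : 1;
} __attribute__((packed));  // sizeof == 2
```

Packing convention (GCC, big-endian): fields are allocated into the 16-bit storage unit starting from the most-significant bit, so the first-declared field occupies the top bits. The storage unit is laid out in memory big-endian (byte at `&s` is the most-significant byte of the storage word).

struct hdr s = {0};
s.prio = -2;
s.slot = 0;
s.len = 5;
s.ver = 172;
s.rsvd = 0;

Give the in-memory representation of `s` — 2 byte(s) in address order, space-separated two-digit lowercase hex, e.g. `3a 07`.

prio (3b) val=-2 bits=0x6 at bit 13: 0xc000
slot (1b) val=0 bits=0x0 at bit 12: 0xc000
len (3b) val=5 bits=0x5 at bit 9: 0xca00
ver (8b) val=172 bits=0xac at bit 1: 0xcb58
rsvd (1b) val=0 bits=0x0 at bit 0: 0xcb58
word = 0xcb58 → big-endian bytes:
  [0]=0xcb  [1]=0x58

cb 58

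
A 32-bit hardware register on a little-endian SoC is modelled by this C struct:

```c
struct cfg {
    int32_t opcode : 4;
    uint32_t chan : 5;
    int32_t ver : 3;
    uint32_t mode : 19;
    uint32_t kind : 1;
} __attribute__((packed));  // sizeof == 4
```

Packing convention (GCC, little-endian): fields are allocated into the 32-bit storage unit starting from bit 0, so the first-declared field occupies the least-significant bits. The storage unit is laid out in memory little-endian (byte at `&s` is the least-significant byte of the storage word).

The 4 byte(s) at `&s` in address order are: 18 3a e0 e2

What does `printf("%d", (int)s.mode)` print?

404995

[0]=0x18 [1]=0x3a [2]=0xe0 [3]=0xe2 (little-endian) → word 0xe2e03a18
opcode:4 @ bit 0 → (0xe2e03a18>>0)&0xf = 0x8
chan:5 @ bit 4 → (0xe2e03a18>>4)&0x1f = 0x1
ver:3 @ bit 9 → (0xe2e03a18>>9)&0x7 = 0x5
mode:19 @ bit 12 → (0xe2e03a18>>12)&0x7ffff = 0x62e03  ←
kind:1 @ bit 31 → (0xe2e03a18>>31)&0x1 = 0x1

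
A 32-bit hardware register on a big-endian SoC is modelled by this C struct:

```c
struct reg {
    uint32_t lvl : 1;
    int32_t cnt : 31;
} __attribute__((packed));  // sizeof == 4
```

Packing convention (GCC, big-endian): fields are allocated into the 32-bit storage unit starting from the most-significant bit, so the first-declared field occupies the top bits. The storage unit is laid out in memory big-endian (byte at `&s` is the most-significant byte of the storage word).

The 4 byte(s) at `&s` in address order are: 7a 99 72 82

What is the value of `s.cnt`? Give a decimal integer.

-90606974

[0]=0x7a [1]=0x99 [2]=0x72 [3]=0x82 (big-endian) → word 0x7a997282
lvl:1 @ bit 31 → (0x7a997282>>31)&0x1 = 0x0
cnt:31 @ bit 0 → (0x7a997282>>0)&0x7fffffff = 0x7a997282  ←
cnt signed 31b, MSB=1: 2056876674 - 2147483648 = -90606974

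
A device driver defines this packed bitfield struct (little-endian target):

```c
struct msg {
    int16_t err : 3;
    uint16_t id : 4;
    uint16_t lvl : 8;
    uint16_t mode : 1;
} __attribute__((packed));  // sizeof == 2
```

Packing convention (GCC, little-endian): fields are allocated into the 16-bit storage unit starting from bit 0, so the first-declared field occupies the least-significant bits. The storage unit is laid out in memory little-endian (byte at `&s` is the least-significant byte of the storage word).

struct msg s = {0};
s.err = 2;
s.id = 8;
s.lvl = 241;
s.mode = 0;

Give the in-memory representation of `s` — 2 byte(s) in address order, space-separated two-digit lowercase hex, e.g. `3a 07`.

err:3 = 2 → 0x2 << 0 → word 0x0002
id:4 = 8 → 0x8 << 3 → word 0x0042
lvl:8 = 241 → 0xf1 << 7 → word 0x78c2
mode:1 = 0 → 0x0 << 15 → word 0x78c2
word = 0x78c2 → little-endian bytes:
  [0]=0xc2  [1]=0x78

c2 78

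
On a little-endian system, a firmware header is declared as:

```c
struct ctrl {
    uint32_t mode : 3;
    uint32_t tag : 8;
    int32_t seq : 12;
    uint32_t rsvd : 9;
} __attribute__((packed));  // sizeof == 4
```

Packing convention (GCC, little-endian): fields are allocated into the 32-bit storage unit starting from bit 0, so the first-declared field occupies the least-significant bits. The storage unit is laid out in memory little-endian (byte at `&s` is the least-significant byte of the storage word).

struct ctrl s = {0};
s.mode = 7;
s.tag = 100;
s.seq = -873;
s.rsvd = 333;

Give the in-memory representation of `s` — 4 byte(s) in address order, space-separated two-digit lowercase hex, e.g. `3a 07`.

mode:3 = 7 → 0x7 << 0 → word 0x00000007
tag:8 = 100 → 0x64 << 3 → word 0x00000327
seq:12 = -873 → 0xc97 << 11 → word 0x0064bb27
rsvd:9 = 333 → 0x14d << 23 → word 0xa6e4bb27
word = 0xa6e4bb27 → little-endian bytes:
  [0]=0x27  [1]=0xbb  [2]=0xe4  [3]=0xa6

27 bb e4 a6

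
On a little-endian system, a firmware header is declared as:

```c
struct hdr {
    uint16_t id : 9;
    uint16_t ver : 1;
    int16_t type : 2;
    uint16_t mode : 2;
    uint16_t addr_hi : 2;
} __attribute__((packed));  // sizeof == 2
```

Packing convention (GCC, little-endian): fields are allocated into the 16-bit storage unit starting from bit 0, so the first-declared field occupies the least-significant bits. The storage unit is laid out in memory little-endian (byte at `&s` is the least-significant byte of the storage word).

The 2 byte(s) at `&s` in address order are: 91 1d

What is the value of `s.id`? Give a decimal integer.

[0]=0x91 [1]=0x1d (little-endian) → word 0x1d91
id [0+:9] = (word>>0) & 0x1ff = 401  ←
ver [9+:1] = (word>>9) & 0x1 = 0
type [10+:2] = (word>>10) & 0x3 = 3
mode [12+:2] = (word>>12) & 0x3 = 1
addr_hi [14+:2] = (word>>14) & 0x3 = 0

401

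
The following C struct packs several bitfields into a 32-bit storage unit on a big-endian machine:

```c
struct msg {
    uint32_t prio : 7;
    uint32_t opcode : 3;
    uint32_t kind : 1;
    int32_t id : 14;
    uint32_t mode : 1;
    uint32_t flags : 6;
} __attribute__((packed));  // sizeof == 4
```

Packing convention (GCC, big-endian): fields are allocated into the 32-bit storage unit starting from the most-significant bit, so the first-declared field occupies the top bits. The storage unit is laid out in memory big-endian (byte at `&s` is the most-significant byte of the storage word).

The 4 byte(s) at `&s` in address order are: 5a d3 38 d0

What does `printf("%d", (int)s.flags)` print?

16

[0]=0x5a [1]=0xd3 [2]=0x38 [3]=0xd0 (big-endian) → word 0x5ad338d0
prio:7 @ bit 25 → (0x5ad338d0>>25)&0x7f = 0x2d
opcode:3 @ bit 22 → (0x5ad338d0>>22)&0x7 = 0x3
kind:1 @ bit 21 → (0x5ad338d0>>21)&0x1 = 0x0
id:14 @ bit 7 → (0x5ad338d0>>7)&0x3fff = 0x2671
mode:1 @ bit 6 → (0x5ad338d0>>6)&0x1 = 0x1
flags:6 @ bit 0 → (0x5ad338d0>>0)&0x3f = 0x10  ←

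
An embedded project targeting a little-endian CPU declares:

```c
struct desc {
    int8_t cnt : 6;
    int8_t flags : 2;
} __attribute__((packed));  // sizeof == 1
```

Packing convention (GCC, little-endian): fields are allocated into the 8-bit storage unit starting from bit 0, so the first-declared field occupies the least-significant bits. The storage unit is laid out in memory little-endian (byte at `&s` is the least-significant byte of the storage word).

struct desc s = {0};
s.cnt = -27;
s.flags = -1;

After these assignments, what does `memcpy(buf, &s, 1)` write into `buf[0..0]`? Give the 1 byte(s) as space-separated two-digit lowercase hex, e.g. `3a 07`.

e5

cnt (6b) val=-27 bits=0x25 at bit 0: 0x25
flags (2b) val=-1 bits=0x3 at bit 6: 0xe5
word = 0xe5 → little-endian bytes:
  [0]=0xe5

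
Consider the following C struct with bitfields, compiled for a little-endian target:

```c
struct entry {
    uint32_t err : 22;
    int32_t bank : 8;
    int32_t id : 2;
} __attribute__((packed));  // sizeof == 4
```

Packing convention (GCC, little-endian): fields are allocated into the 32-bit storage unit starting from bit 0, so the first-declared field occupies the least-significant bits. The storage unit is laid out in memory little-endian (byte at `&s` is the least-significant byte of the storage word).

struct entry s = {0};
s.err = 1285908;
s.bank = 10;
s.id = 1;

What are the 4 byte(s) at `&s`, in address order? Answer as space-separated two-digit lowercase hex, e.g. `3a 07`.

[0+:22] err=1285908 & 0x3fffff = 0x139f14; word=0x00139f14
[22+:8] bank=10 & 0xff = 0xa; word=0x02939f14
[30+:2] id=1 & 0x3 = 0x1; word=0x42939f14
word = 0x42939f14 → little-endian bytes:
  [0]=0x14  [1]=0x9f  [2]=0x93  [3]=0x42

14 9f 93 42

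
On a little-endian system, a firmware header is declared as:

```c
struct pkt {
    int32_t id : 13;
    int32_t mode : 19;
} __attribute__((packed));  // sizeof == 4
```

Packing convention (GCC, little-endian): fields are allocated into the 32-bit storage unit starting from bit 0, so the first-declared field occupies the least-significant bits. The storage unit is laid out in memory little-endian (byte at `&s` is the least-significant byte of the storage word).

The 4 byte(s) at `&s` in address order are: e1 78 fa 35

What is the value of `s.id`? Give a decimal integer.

-1823

[0]=0xe1 [1]=0x78 [2]=0xfa [3]=0x35 (little-endian) → word 0x35fa78e1
id:13 @ bit 0 → (0x35fa78e1>>0)&0x1fff = 0x18e1  ←
mode:19 @ bit 13 → (0x35fa78e1>>13)&0x7ffff = 0x1afd3
id signed 13b, MSB=1: 6369 - 8192 = -1823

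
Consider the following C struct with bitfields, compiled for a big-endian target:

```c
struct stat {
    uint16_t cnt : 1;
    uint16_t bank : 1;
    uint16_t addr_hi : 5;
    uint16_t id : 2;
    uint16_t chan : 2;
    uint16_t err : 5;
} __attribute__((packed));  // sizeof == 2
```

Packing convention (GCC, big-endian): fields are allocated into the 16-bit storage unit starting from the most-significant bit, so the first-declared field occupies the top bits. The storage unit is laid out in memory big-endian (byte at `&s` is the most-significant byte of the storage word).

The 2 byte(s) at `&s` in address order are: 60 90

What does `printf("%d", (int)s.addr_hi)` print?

[0]=0x60 [1]=0x90 (big-endian) → word 0x6090
cnt [15+:1] = (word>>15) & 0x1 = 0
bank [14+:1] = (word>>14) & 0x1 = 1
addr_hi [9+:5] = (word>>9) & 0x1f = 16  ←
id [7+:2] = (word>>7) & 0x3 = 1
chan [5+:2] = (word>>5) & 0x3 = 0
err [0+:5] = (word>>0) & 0x1f = 16

16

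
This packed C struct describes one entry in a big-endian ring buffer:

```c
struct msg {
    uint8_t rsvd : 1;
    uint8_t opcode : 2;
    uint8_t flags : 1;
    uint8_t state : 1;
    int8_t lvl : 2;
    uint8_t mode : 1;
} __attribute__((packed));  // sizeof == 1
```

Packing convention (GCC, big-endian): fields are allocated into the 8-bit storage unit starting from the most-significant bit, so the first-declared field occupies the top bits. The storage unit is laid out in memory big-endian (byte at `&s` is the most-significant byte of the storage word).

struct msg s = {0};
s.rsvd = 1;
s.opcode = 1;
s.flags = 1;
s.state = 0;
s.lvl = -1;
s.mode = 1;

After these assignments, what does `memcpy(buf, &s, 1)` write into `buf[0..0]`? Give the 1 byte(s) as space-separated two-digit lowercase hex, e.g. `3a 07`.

rsvd:1 = 1 → 0x1 << 7 → word 0x80
opcode:2 = 1 → 0x1 << 5 → word 0xa0
flags:1 = 1 → 0x1 << 4 → word 0xb0
state:1 = 0 → 0x0 << 3 → word 0xb0
lvl:2 = -1 → 0x3 << 1 → word 0xb6
mode:1 = 1 → 0x1 << 0 → word 0xb7
word = 0xb7 → big-endian bytes:
  [0]=0xb7

b7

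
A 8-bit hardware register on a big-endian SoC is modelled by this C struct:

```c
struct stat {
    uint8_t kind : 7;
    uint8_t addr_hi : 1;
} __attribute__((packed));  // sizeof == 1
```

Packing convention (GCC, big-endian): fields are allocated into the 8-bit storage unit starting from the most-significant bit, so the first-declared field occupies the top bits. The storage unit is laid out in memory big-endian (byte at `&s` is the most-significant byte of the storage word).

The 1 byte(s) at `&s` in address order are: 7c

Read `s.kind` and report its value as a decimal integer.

[0]=0x7c (big-endian) → word 0x7c
kind:7 @ bit 1 → (0x7c>>1)&0x7f = 0x3e  ←
addr_hi:1 @ bit 0 → (0x7c>>0)&0x1 = 0x0

62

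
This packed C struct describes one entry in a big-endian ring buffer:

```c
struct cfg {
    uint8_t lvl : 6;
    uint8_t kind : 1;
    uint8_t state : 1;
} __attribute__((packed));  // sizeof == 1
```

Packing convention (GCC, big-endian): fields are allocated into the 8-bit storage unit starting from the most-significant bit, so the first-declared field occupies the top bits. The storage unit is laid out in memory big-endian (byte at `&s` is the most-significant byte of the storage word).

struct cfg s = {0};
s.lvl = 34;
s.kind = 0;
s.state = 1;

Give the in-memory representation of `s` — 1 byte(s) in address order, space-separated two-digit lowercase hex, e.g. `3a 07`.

[2+:6] lvl=34 & 0x3f = 0x22; word=0x88
[1+:1] kind=0 & 0x1 = 0x0; word=0x88
[0+:1] state=1 & 0x1 = 0x1; word=0x89
word = 0x89 → big-endian bytes:
  [0]=0x89

89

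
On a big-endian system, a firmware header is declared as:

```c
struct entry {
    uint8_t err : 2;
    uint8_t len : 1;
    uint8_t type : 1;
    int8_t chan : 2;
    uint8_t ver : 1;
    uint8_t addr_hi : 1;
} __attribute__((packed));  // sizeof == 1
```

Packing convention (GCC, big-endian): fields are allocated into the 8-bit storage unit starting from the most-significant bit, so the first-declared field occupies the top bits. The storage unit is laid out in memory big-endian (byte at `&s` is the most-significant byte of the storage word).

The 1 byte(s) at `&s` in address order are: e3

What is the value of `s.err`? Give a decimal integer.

3

[0]=0xe3 (big-endian) → word 0xe3
err [6+:2] = (word>>6) & 0x3 = 3  ←
len [5+:1] = (word>>5) & 0x1 = 1
type [4+:1] = (word>>4) & 0x1 = 0
chan [2+:2] = (word>>2) & 0x3 = 0
ver [1+:1] = (word>>1) & 0x1 = 1
addr_hi [0+:1] = (word>>0) & 0x1 = 1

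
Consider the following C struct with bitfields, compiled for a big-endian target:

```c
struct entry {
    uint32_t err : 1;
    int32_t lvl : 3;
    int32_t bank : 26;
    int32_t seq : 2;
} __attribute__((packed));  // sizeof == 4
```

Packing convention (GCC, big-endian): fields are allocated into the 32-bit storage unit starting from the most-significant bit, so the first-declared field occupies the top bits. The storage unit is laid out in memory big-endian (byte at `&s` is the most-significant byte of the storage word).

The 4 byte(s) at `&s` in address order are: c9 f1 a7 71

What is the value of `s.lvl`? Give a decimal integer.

-4

[0]=0xc9 [1]=0xf1 [2]=0xa7 [3]=0x71 (big-endian) → word 0xc9f1a771
err:1 @ bit 31 → (0xc9f1a771>>31)&0x1 = 0x1
lvl:3 @ bit 28 → (0xc9f1a771>>28)&0x7 = 0x4  ←
bank:26 @ bit 2 → (0xc9f1a771>>2)&0x3ffffff = 0x27c69dc
seq:2 @ bit 0 → (0xc9f1a771>>0)&0x3 = 0x1
lvl signed 3b, MSB=1: 4 - 8 = -4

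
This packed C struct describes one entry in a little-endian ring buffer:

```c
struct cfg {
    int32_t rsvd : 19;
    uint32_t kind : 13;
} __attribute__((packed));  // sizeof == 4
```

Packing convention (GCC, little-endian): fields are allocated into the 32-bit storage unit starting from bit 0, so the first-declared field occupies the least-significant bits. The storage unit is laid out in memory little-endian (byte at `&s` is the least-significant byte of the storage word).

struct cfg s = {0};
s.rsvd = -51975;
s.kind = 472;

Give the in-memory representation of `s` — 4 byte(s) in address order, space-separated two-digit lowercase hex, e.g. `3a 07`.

rsvd (19b) val=-51975 bits=0x734f9 at bit 0: 0x000734f9
kind (13b) val=472 bits=0x1d8 at bit 19: 0x0ec734f9
word = 0x0ec734f9 → little-endian bytes:
  [0]=0xf9  [1]=0x34  [2]=0xc7  [3]=0x0e

f9 34 c7 0e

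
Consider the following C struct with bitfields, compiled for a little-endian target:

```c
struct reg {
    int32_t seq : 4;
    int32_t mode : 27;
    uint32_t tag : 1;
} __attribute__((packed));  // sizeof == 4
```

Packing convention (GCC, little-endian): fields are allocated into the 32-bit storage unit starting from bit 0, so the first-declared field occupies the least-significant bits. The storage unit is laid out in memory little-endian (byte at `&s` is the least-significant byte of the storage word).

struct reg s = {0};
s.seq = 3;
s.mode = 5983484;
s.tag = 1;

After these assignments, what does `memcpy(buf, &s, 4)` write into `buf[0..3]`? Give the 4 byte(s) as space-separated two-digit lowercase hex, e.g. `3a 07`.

[0+:4] seq=3 & 0xf = 0x3; word=0x00000003
[4+:27] mode=5983484 & 0x7ffffff = 0x5b4cfc; word=0x05b4cfc3
[31+:1] tag=1 & 0x1 = 0x1; word=0x85b4cfc3
word = 0x85b4cfc3 → little-endian bytes:
  [0]=0xc3  [1]=0xcf  [2]=0xb4  [3]=0x85

c3 cf b4 85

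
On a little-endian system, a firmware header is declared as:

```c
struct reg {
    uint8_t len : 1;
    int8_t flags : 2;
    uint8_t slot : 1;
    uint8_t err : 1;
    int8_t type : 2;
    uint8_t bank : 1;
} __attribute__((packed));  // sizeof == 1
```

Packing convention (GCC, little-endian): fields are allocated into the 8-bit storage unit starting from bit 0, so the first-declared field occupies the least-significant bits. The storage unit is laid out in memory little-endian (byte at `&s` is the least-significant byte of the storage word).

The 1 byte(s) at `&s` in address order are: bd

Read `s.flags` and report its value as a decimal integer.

[0]=0xbd (little-endian) → word 0xbd
len:1 @ bit 0 → (0xbd>>0)&0x1 = 0x1
flags:2 @ bit 1 → (0xbd>>1)&0x3 = 0x2  ←
slot:1 @ bit 3 → (0xbd>>3)&0x1 = 0x1
err:1 @ bit 4 → (0xbd>>4)&0x1 = 0x1
type:2 @ bit 5 → (0xbd>>5)&0x3 = 0x1
bank:1 @ bit 7 → (0xbd>>7)&0x1 = 0x1
flags signed 2b, MSB=1: 2 - 4 = -2

-2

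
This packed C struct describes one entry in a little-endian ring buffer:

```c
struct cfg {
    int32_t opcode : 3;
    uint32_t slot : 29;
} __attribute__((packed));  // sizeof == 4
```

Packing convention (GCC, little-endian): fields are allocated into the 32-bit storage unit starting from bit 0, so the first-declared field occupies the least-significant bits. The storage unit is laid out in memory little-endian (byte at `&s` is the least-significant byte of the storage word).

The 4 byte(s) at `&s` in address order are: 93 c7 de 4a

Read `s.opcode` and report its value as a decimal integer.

[0]=0x93 [1]=0xc7 [2]=0xde [3]=0x4a (little-endian) → word 0x4adec793
opcode:3 @ bit 0 → (0x4adec793>>0)&0x7 = 0x3  ←
slot:29 @ bit 3 → (0x4adec793>>3)&0x1fffffff = 0x95bd8f2
opcode signed 3b, MSB=0: value = 3

3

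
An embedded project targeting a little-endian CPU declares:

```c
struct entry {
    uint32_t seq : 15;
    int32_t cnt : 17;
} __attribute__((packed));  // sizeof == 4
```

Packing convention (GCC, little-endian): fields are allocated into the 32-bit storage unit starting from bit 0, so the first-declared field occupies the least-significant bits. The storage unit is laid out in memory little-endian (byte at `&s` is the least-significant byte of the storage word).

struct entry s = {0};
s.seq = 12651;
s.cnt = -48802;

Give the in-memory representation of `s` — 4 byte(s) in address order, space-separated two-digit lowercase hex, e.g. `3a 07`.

6b 31 af a0

seq (15b) val=12651 bits=0x316b at bit 0: 0x0000316b
cnt (17b) val=-48802 bits=0x1415e at bit 15: 0xa0af316b
word = 0xa0af316b → little-endian bytes:
  [0]=0x6b  [1]=0x31  [2]=0xaf  [3]=0xa0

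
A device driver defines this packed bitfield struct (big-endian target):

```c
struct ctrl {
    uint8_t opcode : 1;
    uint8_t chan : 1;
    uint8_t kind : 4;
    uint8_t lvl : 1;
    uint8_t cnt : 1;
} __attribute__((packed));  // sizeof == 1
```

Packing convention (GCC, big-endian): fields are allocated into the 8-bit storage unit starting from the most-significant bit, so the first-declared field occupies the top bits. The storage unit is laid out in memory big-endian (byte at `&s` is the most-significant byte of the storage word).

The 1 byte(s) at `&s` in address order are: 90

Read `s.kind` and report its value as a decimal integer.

[0]=0x90 (big-endian) → word 0x90
opcode [7+:1] = (word>>7) & 0x1 = 1
chan [6+:1] = (word>>6) & 0x1 = 0
kind [2+:4] = (word>>2) & 0xf = 4  ←
lvl [1+:1] = (word>>1) & 0x1 = 0
cnt [0+:1] = (word>>0) & 0x1 = 0

4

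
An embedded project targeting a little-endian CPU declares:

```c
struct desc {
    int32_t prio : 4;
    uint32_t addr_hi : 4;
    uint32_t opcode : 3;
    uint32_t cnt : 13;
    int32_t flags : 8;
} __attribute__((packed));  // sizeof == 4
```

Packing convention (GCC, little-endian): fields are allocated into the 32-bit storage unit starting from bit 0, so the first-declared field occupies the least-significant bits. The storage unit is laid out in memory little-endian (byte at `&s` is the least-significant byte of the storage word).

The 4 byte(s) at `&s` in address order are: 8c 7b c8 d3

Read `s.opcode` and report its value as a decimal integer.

[0]=0x8c [1]=0x7b [2]=0xc8 [3]=0xd3 (little-endian) → word 0xd3c87b8c
prio [0+:4] = (word>>0) & 0xf = 12
addr_hi [4+:4] = (word>>4) & 0xf = 8
opcode [8+:3] = (word>>8) & 0x7 = 3  ←
cnt [11+:13] = (word>>11) & 0x1fff = 6415
flags [24+:8] = (word>>24) & 0xff = 211

3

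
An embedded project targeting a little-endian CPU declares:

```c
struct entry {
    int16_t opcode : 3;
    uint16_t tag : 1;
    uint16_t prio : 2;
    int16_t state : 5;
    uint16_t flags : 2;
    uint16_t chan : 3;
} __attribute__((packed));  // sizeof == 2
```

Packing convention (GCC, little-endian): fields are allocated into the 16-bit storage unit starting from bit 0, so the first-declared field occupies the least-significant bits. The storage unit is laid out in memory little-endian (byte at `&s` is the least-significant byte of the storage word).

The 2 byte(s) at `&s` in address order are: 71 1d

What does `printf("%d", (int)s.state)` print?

[0]=0x71 [1]=0x1d (little-endian) → word 0x1d71
opcode:3 @ bit 0 → (0x1d71>>0)&0x7 = 0x1
tag:1 @ bit 3 → (0x1d71>>3)&0x1 = 0x0
prio:2 @ bit 4 → (0x1d71>>4)&0x3 = 0x3
state:5 @ bit 6 → (0x1d71>>6)&0x1f = 0x15  ←
flags:2 @ bit 11 → (0x1d71>>11)&0x3 = 0x3
chan:3 @ bit 13 → (0x1d71>>13)&0x7 = 0x0
state signed 5b, MSB=1: 21 - 32 = -11

-11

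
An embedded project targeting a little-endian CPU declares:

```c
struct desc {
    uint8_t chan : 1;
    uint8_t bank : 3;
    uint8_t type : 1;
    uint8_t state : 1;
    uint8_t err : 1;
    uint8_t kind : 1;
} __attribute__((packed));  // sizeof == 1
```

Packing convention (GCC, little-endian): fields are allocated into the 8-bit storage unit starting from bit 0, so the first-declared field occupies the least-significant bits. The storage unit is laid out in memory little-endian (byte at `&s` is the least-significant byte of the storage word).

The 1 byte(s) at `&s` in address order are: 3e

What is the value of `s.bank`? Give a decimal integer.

7

[0]=0x3e (little-endian) → word 0x3e
chan [0+:1] = (word>>0) & 0x1 = 0
bank [1+:3] = (word>>1) & 0x7 = 7  ←
type [4+:1] = (word>>4) & 0x1 = 1
state [5+:1] = (word>>5) & 0x1 = 1
err [6+:1] = (word>>6) & 0x1 = 0
kind [7+:1] = (word>>7) & 0x1 = 0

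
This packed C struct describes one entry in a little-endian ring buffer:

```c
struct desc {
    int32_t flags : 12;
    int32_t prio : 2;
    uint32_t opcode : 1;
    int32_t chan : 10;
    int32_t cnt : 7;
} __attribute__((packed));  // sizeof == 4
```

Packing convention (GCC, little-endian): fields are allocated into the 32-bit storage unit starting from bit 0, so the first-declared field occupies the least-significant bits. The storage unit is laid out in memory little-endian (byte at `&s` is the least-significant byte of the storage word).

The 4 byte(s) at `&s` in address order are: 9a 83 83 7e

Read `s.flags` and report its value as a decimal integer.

922

[0]=0x9a [1]=0x83 [2]=0x83 [3]=0x7e (little-endian) → word 0x7e83839a
flags [0+:12] = (word>>0) & 0xfff = 922  ←
prio [12+:2] = (word>>12) & 0x3 = 0
opcode [14+:1] = (word>>14) & 0x1 = 0
chan [15+:10] = (word>>15) & 0x3ff = 263
cnt [25+:7] = (word>>25) & 0x7f = 63
flags signed 12b, MSB=0: value = 922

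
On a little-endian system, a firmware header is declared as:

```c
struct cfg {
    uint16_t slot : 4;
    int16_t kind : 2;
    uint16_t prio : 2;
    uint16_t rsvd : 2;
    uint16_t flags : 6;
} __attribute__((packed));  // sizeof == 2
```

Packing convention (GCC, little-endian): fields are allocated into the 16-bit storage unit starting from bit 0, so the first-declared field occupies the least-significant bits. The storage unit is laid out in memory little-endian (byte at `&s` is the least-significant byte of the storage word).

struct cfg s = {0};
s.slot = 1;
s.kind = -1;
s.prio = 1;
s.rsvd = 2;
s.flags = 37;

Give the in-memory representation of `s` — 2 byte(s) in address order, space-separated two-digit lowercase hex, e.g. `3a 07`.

[0+:4] slot=1 & 0xf = 0x1; word=0x0001
[4+:2] kind=-1 & 0x3 = 0x3; word=0x0031
[6+:2] prio=1 & 0x3 = 0x1; word=0x0071
[8+:2] rsvd=2 & 0x3 = 0x2; word=0x0271
[10+:6] flags=37 & 0x3f = 0x25; word=0x9671
word = 0x9671 → little-endian bytes:
  [0]=0x71  [1]=0x96

71 96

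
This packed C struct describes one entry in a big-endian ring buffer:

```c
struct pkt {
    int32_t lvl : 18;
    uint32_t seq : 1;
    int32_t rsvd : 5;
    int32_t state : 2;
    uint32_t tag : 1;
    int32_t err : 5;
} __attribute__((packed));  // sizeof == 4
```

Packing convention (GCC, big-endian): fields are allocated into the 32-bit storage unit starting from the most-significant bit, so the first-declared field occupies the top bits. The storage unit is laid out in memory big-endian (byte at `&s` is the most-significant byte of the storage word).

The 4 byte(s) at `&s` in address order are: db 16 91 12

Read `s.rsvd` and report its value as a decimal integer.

-15

[0]=0xdb [1]=0x16 [2]=0x91 [3]=0x12 (big-endian) → word 0xdb169112
lvl:18 @ bit 14 → (0xdb169112>>14)&0x3ffff = 0x36c5a
seq:1 @ bit 13 → (0xdb169112>>13)&0x1 = 0x0
rsvd:5 @ bit 8 → (0xdb169112>>8)&0x1f = 0x11  ←
state:2 @ bit 6 → (0xdb169112>>6)&0x3 = 0x0
tag:1 @ bit 5 → (0xdb169112>>5)&0x1 = 0x0
err:5 @ bit 0 → (0xdb169112>>0)&0x1f = 0x12
rsvd signed 5b, MSB=1: 17 - 32 = -15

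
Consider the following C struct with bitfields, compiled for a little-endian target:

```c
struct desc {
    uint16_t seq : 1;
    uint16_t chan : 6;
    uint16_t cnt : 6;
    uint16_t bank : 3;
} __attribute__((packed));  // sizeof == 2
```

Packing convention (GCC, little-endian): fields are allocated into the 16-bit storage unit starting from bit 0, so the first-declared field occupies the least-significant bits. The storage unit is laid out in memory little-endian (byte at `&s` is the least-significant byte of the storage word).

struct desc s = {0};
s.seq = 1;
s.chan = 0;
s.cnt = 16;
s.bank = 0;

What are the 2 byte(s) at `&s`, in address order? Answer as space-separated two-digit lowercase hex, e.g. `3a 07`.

01 08

seq:1 = 1 → 0x1 << 0 → word 0x0001
chan:6 = 0 → 0x0 << 1 → word 0x0001
cnt:6 = 16 → 0x10 << 7 → word 0x0801
bank:3 = 0 → 0x0 << 13 → word 0x0801
word = 0x0801 → little-endian bytes:
  [0]=0x01  [1]=0x08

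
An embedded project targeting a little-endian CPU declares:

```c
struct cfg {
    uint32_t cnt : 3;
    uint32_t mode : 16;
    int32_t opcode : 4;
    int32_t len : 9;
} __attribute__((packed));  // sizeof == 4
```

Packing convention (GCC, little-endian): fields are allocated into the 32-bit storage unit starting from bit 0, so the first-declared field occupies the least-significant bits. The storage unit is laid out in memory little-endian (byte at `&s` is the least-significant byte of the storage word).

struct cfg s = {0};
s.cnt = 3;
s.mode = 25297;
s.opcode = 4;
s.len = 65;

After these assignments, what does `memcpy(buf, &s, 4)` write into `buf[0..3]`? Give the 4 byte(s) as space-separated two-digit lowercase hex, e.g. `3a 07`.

8b 16 a3 20

[0+:3] cnt=3 & 0x7 = 0x3; word=0x00000003
[3+:16] mode=25297 & 0xffff = 0x62d1; word=0x0003168b
[19+:4] opcode=4 & 0xf = 0x4; word=0x0023168b
[23+:9] len=65 & 0x1ff = 0x41; word=0x20a3168b
word = 0x20a3168b → little-endian bytes:
  [0]=0x8b  [1]=0x16  [2]=0xa3  [3]=0x20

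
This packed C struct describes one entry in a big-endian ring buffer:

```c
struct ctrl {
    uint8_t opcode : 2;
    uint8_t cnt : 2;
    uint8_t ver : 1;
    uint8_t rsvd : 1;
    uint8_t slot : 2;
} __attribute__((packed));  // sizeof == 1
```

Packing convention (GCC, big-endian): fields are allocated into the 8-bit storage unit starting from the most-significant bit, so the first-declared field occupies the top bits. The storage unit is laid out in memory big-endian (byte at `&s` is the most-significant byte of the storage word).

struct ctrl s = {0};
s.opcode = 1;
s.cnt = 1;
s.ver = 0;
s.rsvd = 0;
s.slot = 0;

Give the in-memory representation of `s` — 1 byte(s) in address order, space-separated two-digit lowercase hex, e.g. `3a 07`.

50

opcode:2 = 1 → 0x1 << 6 → word 0x40
cnt:2 = 1 → 0x1 << 4 → word 0x50
ver:1 = 0 → 0x0 << 3 → word 0x50
rsvd:1 = 0 → 0x0 << 2 → word 0x50
slot:2 = 0 → 0x0 << 0 → word 0x50
word = 0x50 → big-endian bytes:
  [0]=0x50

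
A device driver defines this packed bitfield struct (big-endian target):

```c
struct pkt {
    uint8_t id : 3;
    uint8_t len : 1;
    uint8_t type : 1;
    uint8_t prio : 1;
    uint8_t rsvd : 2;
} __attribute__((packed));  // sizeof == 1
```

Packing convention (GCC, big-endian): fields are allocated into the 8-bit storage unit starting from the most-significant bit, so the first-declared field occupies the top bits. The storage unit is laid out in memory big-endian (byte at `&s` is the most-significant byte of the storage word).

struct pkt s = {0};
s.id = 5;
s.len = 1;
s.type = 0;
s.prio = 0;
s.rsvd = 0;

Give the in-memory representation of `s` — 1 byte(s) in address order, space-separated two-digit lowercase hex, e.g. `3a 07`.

b0

[5+:3] id=5 & 0x7 = 0x5; word=0xa0
[4+:1] len=1 & 0x1 = 0x1; word=0xb0
[3+:1] type=0 & 0x1 = 0x0; word=0xb0
[2+:1] prio=0 & 0x1 = 0x0; word=0xb0
[0+:2] rsvd=0 & 0x3 = 0x0; word=0xb0
word = 0xb0 → big-endian bytes:
  [0]=0xb0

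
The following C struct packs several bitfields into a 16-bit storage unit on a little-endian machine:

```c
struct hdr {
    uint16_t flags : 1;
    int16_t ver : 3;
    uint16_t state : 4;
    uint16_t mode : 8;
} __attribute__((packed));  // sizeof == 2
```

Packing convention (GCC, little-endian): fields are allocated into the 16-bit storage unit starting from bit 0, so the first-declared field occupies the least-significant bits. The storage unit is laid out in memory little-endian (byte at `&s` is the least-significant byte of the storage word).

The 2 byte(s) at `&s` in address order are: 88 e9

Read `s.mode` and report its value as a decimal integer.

[0]=0x88 [1]=0xe9 (little-endian) → word 0xe988
flags [0+:1] = (word>>0) & 0x1 = 0
ver [1+:3] = (word>>1) & 0x7 = 4
state [4+:4] = (word>>4) & 0xf = 8
mode [8+:8] = (word>>8) & 0xff = 233  ←

233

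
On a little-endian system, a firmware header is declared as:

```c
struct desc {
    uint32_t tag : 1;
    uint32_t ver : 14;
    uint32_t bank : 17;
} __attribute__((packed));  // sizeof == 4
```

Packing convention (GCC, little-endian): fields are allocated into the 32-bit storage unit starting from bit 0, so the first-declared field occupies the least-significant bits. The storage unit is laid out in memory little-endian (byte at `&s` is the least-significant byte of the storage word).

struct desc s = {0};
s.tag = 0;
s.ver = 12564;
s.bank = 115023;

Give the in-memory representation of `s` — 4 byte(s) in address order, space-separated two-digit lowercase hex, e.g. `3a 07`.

28 e2 a7 e0

[0+:1] tag=0 & 0x1 = 0x0; word=0x00000000
[1+:14] ver=12564 & 0x3fff = 0x3114; word=0x00006228
[15+:17] bank=115023 & 0x1ffff = 0x1c14f; word=0xe0a7e228
word = 0xe0a7e228 → little-endian bytes:
  [0]=0x28  [1]=0xe2  [2]=0xa7  [3]=0xe0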